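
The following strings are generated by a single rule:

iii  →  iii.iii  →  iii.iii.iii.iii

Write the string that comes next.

Each string is two copies of the previous one joined by '.'.
Doubling iii.iii.iii.iii with '.' between the halves:

iii.iii.iii.iii.iii.iii.iii.iii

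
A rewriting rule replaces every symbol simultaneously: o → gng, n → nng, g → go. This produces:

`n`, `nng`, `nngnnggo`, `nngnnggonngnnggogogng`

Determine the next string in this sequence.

Replace each of the 21 characters of nngnnggonngnnggogogng in place — nng nng go nng nng go go gng nng nng go nng nng go go gng go gng go nng go — and concatenate.

nngnnggonngnnggogogngnngnnggonngnnggogognggognggonnggo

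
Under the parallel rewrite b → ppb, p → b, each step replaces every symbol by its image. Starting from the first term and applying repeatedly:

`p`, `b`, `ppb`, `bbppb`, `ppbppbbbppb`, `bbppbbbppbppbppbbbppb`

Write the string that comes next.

ppbppbbbppbppbppbbbppbbbppbbbppbppbppbbbppb

Replace each of the 21 characters of bbppbbbppbppbppbbbppb in place — ppb ppb b b ppb ppb ppb b b ppb b b ppb b b ppb ppb ppb b b ppb — and concatenate.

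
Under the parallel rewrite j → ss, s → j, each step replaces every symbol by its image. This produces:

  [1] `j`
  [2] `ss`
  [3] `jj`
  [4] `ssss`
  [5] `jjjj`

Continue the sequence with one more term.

Rewriting each symbol of jjjj: j→ss, j→ss, j→ss, j→ss, which concatenates to ss ss ss ss.

ssssssss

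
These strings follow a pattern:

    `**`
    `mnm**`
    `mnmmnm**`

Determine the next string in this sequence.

mnmmnmmnm**

Each term is the previous one with mnm prepended.
So the next term is mnm·mnmmnm**.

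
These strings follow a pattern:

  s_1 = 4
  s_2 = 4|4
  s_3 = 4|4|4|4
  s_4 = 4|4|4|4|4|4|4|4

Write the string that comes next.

Every step duplicates the string with '|' between the halves.
So the next term is two copies of 4|4|4|4|4|4|4|4 with '|' between the halves.

4|4|4|4|4|4|4|4|4|4|4|4|4|4|4|4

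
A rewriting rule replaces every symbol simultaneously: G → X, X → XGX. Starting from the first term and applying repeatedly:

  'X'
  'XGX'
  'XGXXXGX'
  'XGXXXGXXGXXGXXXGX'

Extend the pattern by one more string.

Rewriting the 17 symbols of XGXXXGXXGXXGXXXGX one by one yields XGX X XGX XGX XGX X XGX XGX X XGX XGX X XGX XGX XGX X XGX; concatenated:

XGXXXGXXGXXGXXXGXXGXXXGXXGXXXGXXGXXGXXXGX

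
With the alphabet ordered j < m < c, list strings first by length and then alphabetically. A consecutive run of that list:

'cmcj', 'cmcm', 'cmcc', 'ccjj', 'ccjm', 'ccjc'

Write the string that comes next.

ccmj

Find the rightmost character of ccjc below c, bump it to the next letter, and reset everything to its right to j.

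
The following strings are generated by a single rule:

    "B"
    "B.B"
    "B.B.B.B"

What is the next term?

Every step duplicates the string with '.' between the halves.
One more doubling of B.B.B.B gives the answer.

B.B.B.B.B.B.B.B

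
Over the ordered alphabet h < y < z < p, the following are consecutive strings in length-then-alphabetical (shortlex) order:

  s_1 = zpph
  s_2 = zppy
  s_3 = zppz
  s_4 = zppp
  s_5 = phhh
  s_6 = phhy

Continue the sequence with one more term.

The successor of phhy increments the rightmost position that isn't already p and resets every position after it to h.

phhz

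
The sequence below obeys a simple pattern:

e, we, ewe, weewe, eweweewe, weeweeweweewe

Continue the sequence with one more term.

From term 3 onward, concatenate the second-to-last term with the last: e·we = ewe, we·ewe = weewe, …
So term 7 is eweweewe·weeweeweweewe.

eweweeweweeweeweweewe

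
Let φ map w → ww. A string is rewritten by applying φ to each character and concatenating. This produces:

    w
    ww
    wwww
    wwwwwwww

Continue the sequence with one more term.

Apply φ to wwwwwwww symbol by symbol: w→ww, w→ww, w→ww, w→ww, w→ww, w→ww, w→ww, w→ww; joined: ww ww ww ww ww ww ww ww.

wwwwwwwwwwwwwwww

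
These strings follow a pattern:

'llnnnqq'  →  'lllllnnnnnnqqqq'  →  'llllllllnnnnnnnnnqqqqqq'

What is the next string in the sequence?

lllllllllllnnnnnnnnnnnnqqqqqqqq

Reading off run lengths: l runs 2, 5, 8; n runs 3, 6, 9; q runs 2, 4, 6 — each is linear in n (n = 1, 2, …).
Setting n = 4 gives 11, 12, 8 characters in each block.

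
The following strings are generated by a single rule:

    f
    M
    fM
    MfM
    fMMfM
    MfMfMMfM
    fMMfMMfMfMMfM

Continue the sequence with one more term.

MfMfMMfMfMMfMMfMfMMfM

From term 3 onward, concatenate the second-to-last term with the last: f·M = fM, M·fM = MfM, …
So term 8 is MfMfMMfM·fMMfMMfMfMMfM.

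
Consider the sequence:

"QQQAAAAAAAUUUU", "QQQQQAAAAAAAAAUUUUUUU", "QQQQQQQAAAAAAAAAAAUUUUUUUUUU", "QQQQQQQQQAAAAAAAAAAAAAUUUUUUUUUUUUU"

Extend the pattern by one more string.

QQQQQQQQQQQAAAAAAAAAAAAAAAUUUUUUUUUUUUUUUU

The n-th term is 2n-1 Q's then 2n+3 A's then 3n-2 U's, where the shown terms are n = 2, 3, 4, 5.
For the next term, n = 6, so the run lengths are 11, 15, 16.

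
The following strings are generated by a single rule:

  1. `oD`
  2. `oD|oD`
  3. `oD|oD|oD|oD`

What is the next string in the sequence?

s(k+1) = s(k)·|·s(k) — each term doubles the last with '|' between the halves.
Doubling oD|oD|oD|oD with '|' between the halves:

oD|oD|oD|oD|oD|oD|oD|oD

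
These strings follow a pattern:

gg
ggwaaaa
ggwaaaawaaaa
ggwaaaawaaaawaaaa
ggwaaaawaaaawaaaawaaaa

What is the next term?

Every step adds waaaa to the end: s(k+1) = s(k)·waaaa.
Applying this once more to ggwaaaawaaaawaaaawaaaa:

ggwaaaawaaaawaaaawaaaawaaaa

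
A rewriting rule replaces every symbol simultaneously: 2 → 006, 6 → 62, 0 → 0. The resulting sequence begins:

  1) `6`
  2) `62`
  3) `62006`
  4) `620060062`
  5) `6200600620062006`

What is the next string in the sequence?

φ(6200600620062006) expands symbol-by-symbol to 62 006 0 0 62 0 0 62 006 0 0 62 006 0 0 62; joining the 16 pieces gives the next term.

620060062006200600620060062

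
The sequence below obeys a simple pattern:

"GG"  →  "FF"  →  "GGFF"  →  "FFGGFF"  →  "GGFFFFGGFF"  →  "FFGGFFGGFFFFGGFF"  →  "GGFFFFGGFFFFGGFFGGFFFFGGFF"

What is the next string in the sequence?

From term 3 onward, concatenate the second-to-last term with the last: GG·FF = GGFF, FF·GGFF = FFGGFF, …
Continuing: FFGGFFGGFFFFGGFF · GGFFFFGGFFFFGGFFGGFFFFGGFF gives term 8.

FFGGFFGGFFFFGGFFGGFFFFGGFFFFGGFFGGFFFFGGFF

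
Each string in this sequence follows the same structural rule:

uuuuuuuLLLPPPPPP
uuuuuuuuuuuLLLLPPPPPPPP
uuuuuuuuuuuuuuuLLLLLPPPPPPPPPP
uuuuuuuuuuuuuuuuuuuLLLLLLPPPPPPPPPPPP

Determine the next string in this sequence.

Reading off run lengths: u runs 7, 11, 15, 19; L runs 3, 4, 5, 6; P runs 6, 8, 10, 12 — each is linear in n, where the shown terms are n = 2, 3, 4, 5.
For the next term, n = 6, so the run lengths are 23, 7, 14.

uuuuuuuuuuuuuuuuuuuuuuuLLLLLLLPPPPPPPPPPPPPP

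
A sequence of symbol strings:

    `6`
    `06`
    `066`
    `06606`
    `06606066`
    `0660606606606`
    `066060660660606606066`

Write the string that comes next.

0660606606606066060660660606606606

This is a Fibonacci-style word recurrence s(k) = s(k−1)·s(k−2): e.g. 06·6 = 066.
Continuing: 066060660660606606066 · 0660606606606 gives term 8.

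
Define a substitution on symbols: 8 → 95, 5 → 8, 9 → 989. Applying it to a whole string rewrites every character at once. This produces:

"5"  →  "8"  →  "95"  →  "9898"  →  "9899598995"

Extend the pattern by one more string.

Rewriting each symbol of 9899598995: 9→989, 8→95, 9→989, 9→989, 5→8, 9→989, 8→95, 9→989, 9→989, 5→8, which concatenates to 989 95 989 989 8 989 95 989 989 8.

989959899898989959899898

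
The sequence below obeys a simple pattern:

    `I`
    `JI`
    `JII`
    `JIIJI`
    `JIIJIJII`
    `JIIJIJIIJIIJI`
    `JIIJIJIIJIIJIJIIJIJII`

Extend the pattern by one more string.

From term 3 onward, concatenate the last term with the second-to-last: JI·I = JII, JII·JI = JIIJI, …
Continuing: JIIJIJIIJIIJIJIIJIJII · JIIJIJIIJIIJI gives term 8.

JIIJIJIIJIIJIJIIJIJIIJIIJIJIIJIIJI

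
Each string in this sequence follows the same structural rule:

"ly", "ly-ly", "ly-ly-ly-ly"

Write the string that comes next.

Every step duplicates the string with '-' between the halves.
One more doubling of ly-ly-ly-ly gives the answer.

ly-ly-ly-ly-ly-ly-ly-ly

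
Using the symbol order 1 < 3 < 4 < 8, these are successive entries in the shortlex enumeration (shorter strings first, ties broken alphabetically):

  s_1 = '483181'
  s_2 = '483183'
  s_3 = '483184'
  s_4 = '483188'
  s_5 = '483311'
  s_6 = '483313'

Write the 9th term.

Continuing the enumeration 3 steps past 483313: 483313 → 483314 → 483318 → (answer).

483331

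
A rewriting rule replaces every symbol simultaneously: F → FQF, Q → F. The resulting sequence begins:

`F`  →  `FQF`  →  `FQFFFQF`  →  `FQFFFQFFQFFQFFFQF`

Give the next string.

Rewriting the 17 symbols of FQFFFQFFQFFQFFFQF one by one yields FQF F FQF FQF FQF F FQF FQF F FQF FQF F FQF FQF FQF F FQF; concatenated:

FQFFFQFFQFFQFFFQFFQFFFQFFQFFFQFFQFFQFFFQF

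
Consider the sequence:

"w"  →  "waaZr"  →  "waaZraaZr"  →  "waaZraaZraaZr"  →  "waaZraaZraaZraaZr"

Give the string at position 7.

The strings grow by a fixed suffix aaZr each time.
From waaZraaZraaZraaZr, 2 further steps: waaZraaZraaZraaZr → waaZraaZraaZraaZraaZr → (answer).

waaZraaZraaZraaZraaZraaZr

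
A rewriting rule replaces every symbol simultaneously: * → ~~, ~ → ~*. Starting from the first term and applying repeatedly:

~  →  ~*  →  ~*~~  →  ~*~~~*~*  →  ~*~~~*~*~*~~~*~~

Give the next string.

~*~~~*~*~*~~~*~~~*~~~*~*~*~~~*~*

φ(~*~~~*~*~*~~~*~~) expands symbol-by-symbol to ~* ~~ ~* ~* ~* ~~ ~* ~~ ~* ~~ ~* ~* ~* ~~ ~* ~*; joining the 16 pieces gives the next term.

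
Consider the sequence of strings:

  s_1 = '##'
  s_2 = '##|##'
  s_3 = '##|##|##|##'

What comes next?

##|##|##|##|##|##|##|##

Every step duplicates the string with '|' between the halves.
One more doubling of ##|##|##|## gives the answer.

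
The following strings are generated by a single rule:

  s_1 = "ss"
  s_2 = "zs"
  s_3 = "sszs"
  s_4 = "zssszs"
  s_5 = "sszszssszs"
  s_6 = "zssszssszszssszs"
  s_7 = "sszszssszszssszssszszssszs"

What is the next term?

zssszssszszssszssszszssszszssszssszszssszs

Each term (from the third on) is the two preceding terms concatenated in order: term 3 = ss·zs = sszs.
Continuing: zssszssszszssszs · sszszssszszssszssszszssszs gives term 8.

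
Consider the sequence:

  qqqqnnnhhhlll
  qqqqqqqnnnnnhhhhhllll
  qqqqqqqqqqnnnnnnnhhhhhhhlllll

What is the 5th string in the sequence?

qqqqqqqqqqqqqqqqnnnnnnnnnnnhhhhhhhhhhhlllllll

The n-th term is 3n+1 q's then 2n+1 n's then 2n+1 h's then n+2 l's (n = 1, 2, …).
At n = 5 the blocks have lengths 16, 11, 11, 7.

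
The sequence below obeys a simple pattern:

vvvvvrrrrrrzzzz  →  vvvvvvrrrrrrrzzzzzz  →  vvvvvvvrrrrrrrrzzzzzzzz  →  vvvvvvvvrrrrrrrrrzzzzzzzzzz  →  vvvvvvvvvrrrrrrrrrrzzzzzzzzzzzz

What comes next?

vvvvvvvvvvrrrrrrrrrrrzzzzzzzzzzzzzz

Term n consists of n+2 v's, followed by n+3 r's, followed by 2n-2 z's, where the shown terms are n = 3, 4, 5, 6, 7.
For the next term, n = 8, so the run lengths are 10, 11, 14.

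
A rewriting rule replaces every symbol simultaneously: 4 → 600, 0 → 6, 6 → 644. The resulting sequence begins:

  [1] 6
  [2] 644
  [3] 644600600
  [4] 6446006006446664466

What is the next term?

6446006006446664466644600600644644644600600644644

Applying the rule to each of the 19 symbols of 6446006006446664466 gives the pieces 644 600 600 644 6 6 644 6 6 644 600 600 644 644 644 600 600 644 644, which concatenate to the answer.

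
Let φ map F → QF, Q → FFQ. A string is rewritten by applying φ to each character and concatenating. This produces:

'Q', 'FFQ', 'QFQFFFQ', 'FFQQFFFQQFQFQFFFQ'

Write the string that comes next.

QFQFFFQFFQQFQFQFFFQFFQQFFFQQFFFQQFQFQFFFQ

Applying the rule to each of the 17 symbols of FFQQFFFQQFQFQFFFQ gives the pieces QF QF FFQ FFQ QF QF QF FFQ FFQ QF FFQ QF FFQ QF QF QF FFQ, which concatenate to the answer.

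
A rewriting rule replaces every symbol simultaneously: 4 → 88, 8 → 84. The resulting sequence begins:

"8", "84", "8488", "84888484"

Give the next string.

8488848484888488

Expanding 84888484: 8→84, 4→88, 8→84, 8→84, 8→84, 4→88, 8→84, 4→88. Concatenated: 84 88 84 84 84 88 84 88.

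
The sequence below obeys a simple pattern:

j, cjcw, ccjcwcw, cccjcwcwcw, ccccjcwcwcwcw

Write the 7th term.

ccccccjcwcwcwcwcwcw

Each term wraps the previous one in c on the left and cw on the right.
From ccccjcwcwcwcw, 2 further steps: ccccjcwcwcwcw → cccccjcwcwcwcwcw → (answer).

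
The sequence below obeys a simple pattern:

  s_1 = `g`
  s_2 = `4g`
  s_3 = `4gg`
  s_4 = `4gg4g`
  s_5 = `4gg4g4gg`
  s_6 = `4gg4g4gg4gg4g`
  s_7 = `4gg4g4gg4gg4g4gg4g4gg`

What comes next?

4gg4g4gg4gg4g4gg4g4gg4gg4g4gg4gg4g

This is a Fibonacci-style word recurrence s(k) = s(k−1)·s(k−2): e.g. 4g·g = 4gg.
Continuing: 4gg4g4gg4gg4g4gg4g4gg · 4gg4g4gg4gg4g gives term 8.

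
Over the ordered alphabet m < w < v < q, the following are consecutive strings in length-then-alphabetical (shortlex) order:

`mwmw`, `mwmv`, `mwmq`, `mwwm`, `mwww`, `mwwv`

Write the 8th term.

Stepping forward 2 times from mwwv: mwwv → mwwq, then the target.

mwvm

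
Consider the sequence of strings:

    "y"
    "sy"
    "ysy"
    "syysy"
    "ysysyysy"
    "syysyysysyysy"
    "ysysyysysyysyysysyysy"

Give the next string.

syysyysysyysyysysyysysyysyysysyysy

Each term (from the third on) is the two preceding terms concatenated in order: term 3 = y·sy = ysy.
Continuing: syysyysysyysy · ysysyysysyysyysysyysy gives term 8.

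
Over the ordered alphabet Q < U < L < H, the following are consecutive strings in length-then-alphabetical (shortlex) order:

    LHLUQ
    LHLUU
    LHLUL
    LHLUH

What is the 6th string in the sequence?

LHLLU

Advancing 2 positions from LHLUH through LHLUH → LHLLQ reaches term 6.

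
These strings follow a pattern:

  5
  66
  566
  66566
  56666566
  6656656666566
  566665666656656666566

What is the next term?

6656656666566566665666656656666566

From term 3 onward, concatenate the second-to-last term with the last: 5·66 = 566, 66·566 = 66566, …
So term 8 is 6656656666566·566665666656656666566.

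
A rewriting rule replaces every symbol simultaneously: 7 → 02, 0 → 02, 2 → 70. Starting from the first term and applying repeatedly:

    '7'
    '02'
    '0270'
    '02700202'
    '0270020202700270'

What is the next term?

02700202027002700270020202700202

φ(0270020202700270) expands symbol-by-symbol to 02 70 02 02 02 70 02 70 02 70 02 02 02 70 02 02; joining the 16 pieces gives the next term.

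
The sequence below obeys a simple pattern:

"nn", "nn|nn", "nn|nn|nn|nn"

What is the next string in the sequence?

nn|nn|nn|nn|nn|nn|nn|nn

Each string is two copies of the previous one joined by '|'.
One more doubling of nn|nn|nn|nn gives the answer.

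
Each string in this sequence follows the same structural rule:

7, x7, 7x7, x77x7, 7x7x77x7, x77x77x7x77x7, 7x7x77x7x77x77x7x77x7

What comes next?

x77x77x7x77x77x7x77x7x77x77x7x77x7

Each term (from the third on) is the two preceding terms concatenated in order: term 3 = 7·x7 = 7x7.
Continuing: x77x77x7x77x7 · 7x7x77x7x77x77x7x77x7 gives term 8.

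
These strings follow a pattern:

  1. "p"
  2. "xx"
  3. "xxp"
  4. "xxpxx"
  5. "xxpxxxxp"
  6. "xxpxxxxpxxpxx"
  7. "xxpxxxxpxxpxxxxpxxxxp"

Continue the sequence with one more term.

xxpxxxxpxxpxxxxpxxxxpxxpxxxxpxxpxx

This is a Fibonacci-style word recurrence s(k) = s(k−1)·s(k−2): e.g. xx·p = xxp.
Continuing: xxpxxxxpxxpxxxxpxxxxp · xxpxxxxpxxpxx gives term 8.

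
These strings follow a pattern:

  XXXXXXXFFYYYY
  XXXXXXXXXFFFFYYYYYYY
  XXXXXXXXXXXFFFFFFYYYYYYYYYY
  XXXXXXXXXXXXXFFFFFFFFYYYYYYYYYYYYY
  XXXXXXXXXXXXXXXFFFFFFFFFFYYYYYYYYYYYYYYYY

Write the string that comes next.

XXXXXXXXXXXXXXXXXFFFFFFFFFFFFYYYYYYYYYYYYYYYYYYY

Each string has the form X^{2n+3} F^{2n-2} Y^{3n-2}, where the shown terms are n = 2, 3, 4, 5, 6.
For the next term, n = 7, so the run lengths are 17, 12, 19.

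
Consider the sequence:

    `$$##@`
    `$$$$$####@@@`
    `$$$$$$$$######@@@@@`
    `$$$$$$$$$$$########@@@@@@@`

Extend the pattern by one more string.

$$$$$$$$$$$$$$##########@@@@@@@@@

Term n consists of 3n-1 $'s, followed by 2n #'s, followed by 2n-1 @'s (n = 1, 2, …).
At n = 5 the blocks have lengths 14, 10, 9.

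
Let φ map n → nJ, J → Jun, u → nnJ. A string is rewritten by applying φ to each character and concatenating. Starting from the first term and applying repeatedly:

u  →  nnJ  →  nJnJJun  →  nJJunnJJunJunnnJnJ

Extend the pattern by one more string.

Rewriting the 18 symbols of nJJunnJJunJunnnJnJ one by one yields nJ Jun Jun nnJ nJ nJ Jun Jun nnJ nJ Jun nnJ nJ nJ nJ Jun nJ Jun; concatenated:

nJJunJunnnJnJnJJunJunnnJnJJunnnJnJnJnJJunnJJun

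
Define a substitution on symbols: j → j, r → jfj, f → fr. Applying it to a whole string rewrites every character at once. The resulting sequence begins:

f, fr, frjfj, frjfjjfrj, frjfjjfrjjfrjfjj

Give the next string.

φ(frjfjjfrjjfrjfjj) expands symbol-by-symbol to fr jfj j fr j j fr jfj j j fr jfj j fr j j; joining the 16 pieces gives the next term.

frjfjjfrjjfrjfjjjfrjfjjfrjj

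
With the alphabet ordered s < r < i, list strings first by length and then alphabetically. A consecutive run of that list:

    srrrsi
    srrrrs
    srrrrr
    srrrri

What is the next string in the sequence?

The successor of srrrri increments the rightmost position that isn't already i and resets every position after it to s.

srrris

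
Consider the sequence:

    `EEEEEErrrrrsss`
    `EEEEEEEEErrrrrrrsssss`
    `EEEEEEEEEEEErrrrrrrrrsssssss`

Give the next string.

EEEEEEEEEEEEEEErrrrrrrrrrrsssssssss

Term n consists of 3n E's, followed by 2n+1 r's, followed by 2n-1 s's, where the shown terms are n = 2, 3, 4.
For the next term, n = 5, so the run lengths are 15, 11, 9.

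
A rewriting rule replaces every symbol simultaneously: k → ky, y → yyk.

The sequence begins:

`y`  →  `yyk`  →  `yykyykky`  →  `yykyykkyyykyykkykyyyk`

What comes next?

Replace each of the 21 characters of yykyykkyyykyykkykyyyk in place — yyk yyk ky yyk yyk ky ky yyk yyk yyk ky yyk yyk ky ky yyk ky yyk yyk yyk ky — and concatenate.

yykyykkyyykyykkykyyykyykyykkyyykyykkykyyykkyyykyykyykky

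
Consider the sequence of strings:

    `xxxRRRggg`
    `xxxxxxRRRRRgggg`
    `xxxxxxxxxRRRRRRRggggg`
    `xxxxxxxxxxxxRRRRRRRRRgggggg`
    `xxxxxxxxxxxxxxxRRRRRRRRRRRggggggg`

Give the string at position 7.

xxxxxxxxxxxxxxxxxxxxxRRRRRRRRRRRRRRRggggggggg

The n-th term is 3n x's then 2n+1 R's then n+2 g's (n = 1, 2, …).
For term 7, n = 7, so the run lengths are 21, 15, 9.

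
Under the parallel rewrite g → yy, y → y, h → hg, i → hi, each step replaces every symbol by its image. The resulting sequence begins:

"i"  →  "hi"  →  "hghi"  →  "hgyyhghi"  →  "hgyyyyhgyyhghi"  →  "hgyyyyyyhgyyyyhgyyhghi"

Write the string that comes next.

hgyyyyyyyyhgyyyyyyhgyyyyhgyyhghi

Replace each of the 22 characters of hgyyyyyyhgyyyyhgyyhghi in place — hg yy y y y y y y hg yy y y y y hg yy y y hg yy hg hi — and concatenate.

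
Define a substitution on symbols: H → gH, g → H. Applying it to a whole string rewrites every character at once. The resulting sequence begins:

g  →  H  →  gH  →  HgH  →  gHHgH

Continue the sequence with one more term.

HgHgHHgH

Rewriting each symbol of gHHgH: g→H, H→gH, H→gH, g→H, H→gH, which concatenates to H gH gH H gH.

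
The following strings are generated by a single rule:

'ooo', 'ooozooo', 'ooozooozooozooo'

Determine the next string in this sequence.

Every step duplicates the string with 'z' between the halves.
So the next term is two copies of ooozooozooozooo with 'z' between the halves.

ooozooozooozooozooozooozooozooo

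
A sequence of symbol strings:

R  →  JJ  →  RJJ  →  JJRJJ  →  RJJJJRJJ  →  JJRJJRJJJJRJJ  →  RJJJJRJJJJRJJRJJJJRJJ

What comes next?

This is a Fibonacci-style word recurrence s(k) = s(k−2)·s(k−1): e.g. R·JJ = RJJ.
Continuing: JJRJJRJJJJRJJ · RJJJJRJJJJRJJRJJJJRJJ gives term 8.

JJRJJRJJJJRJJRJJJJRJJJJRJJRJJJJRJJ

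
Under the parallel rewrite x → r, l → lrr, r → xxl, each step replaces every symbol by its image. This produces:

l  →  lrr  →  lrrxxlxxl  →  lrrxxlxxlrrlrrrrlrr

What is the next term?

φ(lrrxxlxxlrrlrrrrlrr) expands symbol-by-symbol to lrr xxl xxl r r lrr r r lrr xxl xxl lrr xxl xxl xxl xxl lrr xxl xxl; joining the 19 pieces gives the next term.

lrrxxlxxlrrlrrrrlrrxxlxxllrrxxlxxlxxlxxllrrxxlxxl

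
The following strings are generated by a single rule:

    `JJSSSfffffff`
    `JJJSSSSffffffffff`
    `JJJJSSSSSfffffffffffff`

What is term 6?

The n-th term is n J's then n+1 S's then 3n+1 f's, where the shown terms are n = 2, 3, 4.
For term 6, n = 7, so the run lengths are 7, 8, 22.

JJJJJJJSSSSSSSSffffffffffffffffffffff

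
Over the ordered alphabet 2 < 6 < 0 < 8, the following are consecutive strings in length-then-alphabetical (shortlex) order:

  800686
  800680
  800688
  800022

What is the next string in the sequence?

800026

Treat 800022 as a base-4 numeral over the given alphabet and add one, carrying through any trailing 8's.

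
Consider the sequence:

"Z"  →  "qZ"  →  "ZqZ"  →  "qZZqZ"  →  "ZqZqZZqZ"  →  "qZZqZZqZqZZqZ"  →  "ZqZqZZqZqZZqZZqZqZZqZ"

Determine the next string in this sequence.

qZZqZZqZqZZqZZqZqZZqZqZZqZZqZqZZqZ

This is a Fibonacci-style word recurrence s(k) = s(k−2)·s(k−1): e.g. Z·qZ = ZqZ.
The next term joins qZZqZZqZqZZqZ and ZqZqZZqZqZZqZZqZqZZqZ.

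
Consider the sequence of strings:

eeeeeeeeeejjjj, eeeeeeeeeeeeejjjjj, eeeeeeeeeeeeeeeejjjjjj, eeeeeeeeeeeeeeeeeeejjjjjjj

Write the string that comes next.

Reading off run lengths: e runs 10, 13, 16, 19; j runs 4, 5, 6, 7 — each is linear in n, where the shown terms are n = 3, 4, 5, 6.
Setting n = 7 gives 22, 8 characters in each block.

eeeeeeeeeeeeeeeeeeeeeejjjjjjjj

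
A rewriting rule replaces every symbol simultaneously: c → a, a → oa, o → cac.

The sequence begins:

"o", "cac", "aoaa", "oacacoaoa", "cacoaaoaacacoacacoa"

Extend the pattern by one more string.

Rewriting the 19 symbols of cacoaaoaacacoacacoa one by one yields a oa a cac oa oa cac oa oa a oa a cac oa a oa a cac oa; concatenated:

aoaacacoaoacacoaoaaoaacacoaaoaacacoa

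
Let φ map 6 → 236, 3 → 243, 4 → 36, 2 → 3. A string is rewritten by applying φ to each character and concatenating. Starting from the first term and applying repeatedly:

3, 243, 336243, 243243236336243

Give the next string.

Applying the rule to each of the 15 symbols of 243243236336243 gives the pieces 3 36 243 3 36 243 3 243 236 243 243 236 3 36 243, which concatenate to the answer.

3362433362433243236243243236336243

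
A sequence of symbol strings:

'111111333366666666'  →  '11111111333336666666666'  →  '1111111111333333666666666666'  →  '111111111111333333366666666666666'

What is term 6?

1111111111111111333333333666666666666666666

Each string has the form 1^{2n} 3^{n+1} 6^{2n+2}, where the shown terms are n = 3, 4, 5, 6.
At n = 8 the blocks have lengths 16, 9, 18.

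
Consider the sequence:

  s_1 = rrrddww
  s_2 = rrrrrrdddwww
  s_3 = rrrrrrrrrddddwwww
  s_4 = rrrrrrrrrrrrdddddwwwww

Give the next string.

rrrrrrrrrrrrrrrddddddwwwwww

Each string has the form r^{3n} d^{n+1} w^{n+1} (n = 1, 2, …).
At n = 5 the blocks have lengths 15, 6, 6.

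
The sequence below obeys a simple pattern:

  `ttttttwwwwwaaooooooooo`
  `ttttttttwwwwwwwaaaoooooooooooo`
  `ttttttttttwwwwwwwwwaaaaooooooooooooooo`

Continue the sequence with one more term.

Each string has the form t^{2n+2} w^{2n+1} a^{n} o^{3n+3}, where the shown terms are n = 2, 3, 4.
For the next term, n = 5, so the run lengths are 12, 11, 5, 18.

ttttttttttttwwwwwwwwwwwaaaaaoooooooooooooooooo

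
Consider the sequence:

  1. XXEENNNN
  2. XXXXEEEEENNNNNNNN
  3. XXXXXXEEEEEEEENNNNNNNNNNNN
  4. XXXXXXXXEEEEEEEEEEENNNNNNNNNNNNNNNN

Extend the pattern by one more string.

Reading off run lengths: X runs 2, 4, 6, 8; E runs 2, 5, 8, 11; N runs 4, 8, 12, 16 — each is linear in n (n = 1, 2, …).
For the next term, n = 5, so the run lengths are 10, 14, 20.

XXXXXXXXXXEEEEEEEEEEEEEENNNNNNNNNNNNNNNNNNNN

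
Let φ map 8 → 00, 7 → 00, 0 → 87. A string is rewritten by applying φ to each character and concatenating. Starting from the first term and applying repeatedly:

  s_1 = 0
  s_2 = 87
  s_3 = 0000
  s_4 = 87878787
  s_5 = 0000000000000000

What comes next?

Rewriting the 16 symbols of 0000000000000000 one by one yields 87 87 87 87 87 87 87 87 87 87 87 87 87 87 87 87; concatenated:

87878787878787878787878787878787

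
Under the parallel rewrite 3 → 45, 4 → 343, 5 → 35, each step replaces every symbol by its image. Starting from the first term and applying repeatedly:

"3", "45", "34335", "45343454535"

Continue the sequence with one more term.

34335453434534335343354535

Apply φ to 45343454535 symbol by symbol: 4→343, 5→35, 3→45, 4→343, 3→45, 4→343, 5→35, 4→343, 5→35, 3→45, 5→35; joined: 343 35 45 343 45 343 35 343 35 45 35.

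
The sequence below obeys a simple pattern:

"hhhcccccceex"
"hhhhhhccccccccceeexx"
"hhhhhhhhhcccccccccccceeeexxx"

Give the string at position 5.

Term n consists of 3n h's, followed by 3n+3 c's, followed by n+1 e's, followed by n x's (n = 1, 2, …).
For term 5, n = 5, so the run lengths are 15, 18, 6, 5.

hhhhhhhhhhhhhhhcccccccccccccccccceeeeeexxxxx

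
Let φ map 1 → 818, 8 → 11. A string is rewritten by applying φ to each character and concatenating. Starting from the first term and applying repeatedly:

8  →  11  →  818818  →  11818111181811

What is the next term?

81881811818118188188188181181811818818

Applying the rule to each of the 14 symbols of 11818111181811 gives the pieces 818 818 11 818 11 818 818 818 818 11 818 11 818 818, which concatenate to the answer.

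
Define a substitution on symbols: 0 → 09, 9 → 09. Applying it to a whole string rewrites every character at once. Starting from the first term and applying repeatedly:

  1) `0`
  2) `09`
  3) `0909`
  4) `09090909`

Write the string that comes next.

0909090909090909

Expanding 09090909: 0→09, 9→09, 0→09, 9→09, 0→09, 9→09, 0→09, 9→09. Concatenated: 09 09 09 09 09 09 09 09.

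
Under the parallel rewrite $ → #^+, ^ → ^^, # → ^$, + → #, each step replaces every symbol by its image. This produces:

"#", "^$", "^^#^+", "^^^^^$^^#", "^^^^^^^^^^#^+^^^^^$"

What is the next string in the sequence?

Replace each of the 19 characters of ^^^^^^^^^^#^+^^^^^$ in place — ^^ ^^ ^^ ^^ ^^ ^^ ^^ ^^ ^^ ^^ ^$ ^^ # ^^ ^^ ^^ ^^ ^^ #^+ — and concatenate.

^^^^^^^^^^^^^^^^^^^^^$^^#^^^^^^^^^^#^+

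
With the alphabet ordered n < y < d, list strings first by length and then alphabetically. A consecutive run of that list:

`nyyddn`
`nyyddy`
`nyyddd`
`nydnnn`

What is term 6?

Advancing 2 positions from nydnnn through nydnnn → nydnny reaches term 6.

nydnnd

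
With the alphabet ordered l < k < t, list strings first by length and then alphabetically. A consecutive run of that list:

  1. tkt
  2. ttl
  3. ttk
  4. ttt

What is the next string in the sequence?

ttt is the last string of length 3, so the next is the first of length 4: l repeated 4 times.

llll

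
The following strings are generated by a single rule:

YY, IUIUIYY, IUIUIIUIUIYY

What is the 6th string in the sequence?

IUIUIIUIUIIUIUIIUIUIIUIUIYY

Each term is the previous one with IUIUI prepended.
From IUIUIIUIUIYY, 3 further steps: IUIUIIUIUIYY → IUIUIIUIUIIUIUIYY → IUIUIIUIUIIUIUIIUIUIYY → (answer).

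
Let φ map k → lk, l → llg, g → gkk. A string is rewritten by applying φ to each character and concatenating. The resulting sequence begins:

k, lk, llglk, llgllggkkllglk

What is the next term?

Rewriting the 14 symbols of llgllggkkllglk one by one yields llg llg gkk llg llg gkk gkk lk lk llg llg gkk llg lk; concatenated:

llgllggkkllgllggkkgkklklkllgllggkkllglk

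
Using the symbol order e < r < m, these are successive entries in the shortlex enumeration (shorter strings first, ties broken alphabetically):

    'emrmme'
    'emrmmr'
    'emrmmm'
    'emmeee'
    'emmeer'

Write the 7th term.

Stepping forward 2 times from emmeer: emmeer → emmeem, then the target.

emmere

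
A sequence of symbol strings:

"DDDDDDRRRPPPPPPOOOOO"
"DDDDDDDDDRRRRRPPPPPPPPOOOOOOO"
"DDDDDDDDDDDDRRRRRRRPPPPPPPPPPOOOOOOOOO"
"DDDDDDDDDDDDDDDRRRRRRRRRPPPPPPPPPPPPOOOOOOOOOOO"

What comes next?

Term n consists of 3n D's, followed by 2n-1 R's, followed by 2n+2 P's, followed by 2n+1 O's, where the shown terms are n = 2, 3, 4, 5.
Setting n = 6 gives 18, 11, 14, 13 characters in each block.

DDDDDDDDDDDDDDDDDDRRRRRRRRRRRPPPPPPPPPPPPPPOOOOOOOOOOOOO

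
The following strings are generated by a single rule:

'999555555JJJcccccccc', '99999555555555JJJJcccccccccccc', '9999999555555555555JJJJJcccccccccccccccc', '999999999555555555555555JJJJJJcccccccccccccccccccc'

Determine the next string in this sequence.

99999999999555555555555555555JJJJJJJcccccccccccccccccccccccc

Term n consists of 2n-1 9's, followed by 3n 5's, followed by n+1 J's, followed by 4n c's, where the shown terms are n = 2, 3, 4, 5.
For the next term, n = 6, so the run lengths are 11, 18, 7, 24.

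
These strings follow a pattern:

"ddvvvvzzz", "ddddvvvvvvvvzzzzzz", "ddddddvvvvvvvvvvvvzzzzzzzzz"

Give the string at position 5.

Term n consists of 2n d's, followed by 4n v's, followed by 3n z's (n = 1, 2, …).
At n = 5 the blocks have lengths 10, 20, 15.

ddddddddddvvvvvvvvvvvvvvvvvvvvzzzzzzzzzzzzzzz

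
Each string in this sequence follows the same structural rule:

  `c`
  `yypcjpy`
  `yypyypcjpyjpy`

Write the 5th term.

yypyypyypyypcjpyjpyjpyjpy

Each term wraps the previous one in yyp on the left and jpy on the right.
From yypyypcjpyjpy, 2 further steps: yypyypcjpyjpy → yypyypyypcjpyjpyjpy → (answer).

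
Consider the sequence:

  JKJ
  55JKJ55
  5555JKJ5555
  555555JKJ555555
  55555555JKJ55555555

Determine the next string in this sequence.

5555555555JKJ5555555555

s(k+1) = 55·s(k)·55, so each term gains 55 as a prefix and 55 as a suffix.
So the next term is 55·55555555JKJ55555555·55.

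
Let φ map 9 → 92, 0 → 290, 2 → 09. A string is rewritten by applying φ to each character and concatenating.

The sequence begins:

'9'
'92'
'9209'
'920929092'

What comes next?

Expanding 920929092: 9→92, 2→09, 0→290, 9→92, 2→09, 9→92, 0→290, 9→92, 2→09. Concatenated: 92 09 290 92 09 92 290 92 09.

92092909209922909209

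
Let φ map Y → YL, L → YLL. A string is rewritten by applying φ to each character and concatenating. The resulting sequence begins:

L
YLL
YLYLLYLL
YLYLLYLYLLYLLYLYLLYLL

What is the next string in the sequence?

Replace each of the 21 characters of YLYLLYLYLLYLLYLYLLYLL in place — YL YLL YL YLL YLL YL YLL YL YLL YLL YL YLL YLL YL YLL YL YLL YLL YL YLL YLL — and concatenate.

YLYLLYLYLLYLLYLYLLYLYLLYLLYLYLLYLLYLYLLYLYLLYLLYLYLLYLL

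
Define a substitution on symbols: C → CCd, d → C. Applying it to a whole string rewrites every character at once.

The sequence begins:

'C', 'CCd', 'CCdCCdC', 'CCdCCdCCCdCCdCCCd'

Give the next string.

Rewriting the 17 symbols of CCdCCdCCCdCCdCCCd one by one yields CCd CCd C CCd CCd C CCd CCd CCd C CCd CCd C CCd CCd CCd C; concatenated:

CCdCCdCCCdCCdCCCdCCdCCdCCCdCCdCCCdCCdCCdC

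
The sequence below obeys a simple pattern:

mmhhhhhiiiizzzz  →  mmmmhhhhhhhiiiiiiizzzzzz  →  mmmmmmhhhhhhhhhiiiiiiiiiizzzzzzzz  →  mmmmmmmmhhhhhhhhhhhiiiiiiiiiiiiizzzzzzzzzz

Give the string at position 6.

Reading off run lengths: m runs 2, 4, 6, 8; h runs 5, 7, 9, 11; i runs 4, 7, 10, 13; z runs 4, 6, 8, 10 — each is linear in n, where the shown terms are n = 2, 3, 4, 5.
Setting n = 7 gives 12, 15, 19, 14 characters in each block.

mmmmmmmmmmmmhhhhhhhhhhhhhhhiiiiiiiiiiiiiiiiiiizzzzzzzzzzzzzz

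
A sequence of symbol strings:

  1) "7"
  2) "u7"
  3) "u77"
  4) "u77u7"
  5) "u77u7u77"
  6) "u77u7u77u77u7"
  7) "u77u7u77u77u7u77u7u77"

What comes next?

This is a Fibonacci-style word recurrence s(k) = s(k−1)·s(k−2): e.g. u7·7 = u77.
Continuing: u77u7u77u77u7u77u7u77 · u77u7u77u77u7 gives term 8.

u77u7u77u77u7u77u7u77u77u7u77u77u7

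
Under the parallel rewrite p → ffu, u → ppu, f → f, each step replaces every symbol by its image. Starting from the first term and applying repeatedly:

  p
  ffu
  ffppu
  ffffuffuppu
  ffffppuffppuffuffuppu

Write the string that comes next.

ffffffuffuppuffffuffuppuffppuffppuffuffuppu

φ(ffffppuffppuffuffuppu) expands symbol-by-symbol to f f f f ffu ffu ppu f f ffu ffu ppu f f ppu f f ppu ffu ffu ppu; joining the 21 pieces gives the next term.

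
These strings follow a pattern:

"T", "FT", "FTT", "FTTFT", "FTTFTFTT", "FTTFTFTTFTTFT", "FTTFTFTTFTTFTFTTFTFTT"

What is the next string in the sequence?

From term 3 onward, concatenate the last term with the second-to-last: FT·T = FTT, FTT·FT = FTTFT, …
Continuing: FTTFTFTTFTTFTFTTFTFTT · FTTFTFTTFTTFT gives term 8.

FTTFTFTTFTTFTFTTFTFTTFTTFTFTTFTTFT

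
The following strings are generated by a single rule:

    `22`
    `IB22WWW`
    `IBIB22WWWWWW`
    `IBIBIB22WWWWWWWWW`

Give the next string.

Each term wraps the previous one in IB on the left and WWW on the right.
Applying this once more to IBIBIB22WWWWWWWWW:

IBIBIBIB22WWWWWWWWWWWW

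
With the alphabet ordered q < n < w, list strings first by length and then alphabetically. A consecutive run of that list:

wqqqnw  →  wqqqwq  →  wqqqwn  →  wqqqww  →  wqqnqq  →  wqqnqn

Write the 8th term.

Advancing 2 positions from wqqnqn through wqqnqn → wqqnqw reaches term 8.

wqqnnq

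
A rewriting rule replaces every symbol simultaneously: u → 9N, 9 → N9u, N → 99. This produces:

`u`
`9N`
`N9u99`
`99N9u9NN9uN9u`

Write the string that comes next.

Replace each of the 13 characters of 99N9u9NN9uN9u in place — N9u N9u 99 N9u 9N N9u 99 99 N9u 9N 99 N9u 9N — and concatenate.

N9uN9u99N9u9NN9u9999N9u9N99N9u9N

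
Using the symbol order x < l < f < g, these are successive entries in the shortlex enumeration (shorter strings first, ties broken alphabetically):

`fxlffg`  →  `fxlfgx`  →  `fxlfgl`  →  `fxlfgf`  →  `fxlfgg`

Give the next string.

The successor of fxlfgg increments the rightmost position that isn't already g and resets every position after it to x.

fxlgxx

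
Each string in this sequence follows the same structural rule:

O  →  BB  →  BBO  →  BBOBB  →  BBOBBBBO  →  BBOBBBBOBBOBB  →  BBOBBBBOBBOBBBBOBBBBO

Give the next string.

BBOBBBBOBBOBBBBOBBBBOBBOBBBBOBBOBB

This is a Fibonacci-style word recurrence s(k) = s(k−1)·s(k−2): e.g. BB·O = BBO.
So term 8 is BBOBBBBOBBOBBBBOBBBBO·BBOBBBBOBBOBB.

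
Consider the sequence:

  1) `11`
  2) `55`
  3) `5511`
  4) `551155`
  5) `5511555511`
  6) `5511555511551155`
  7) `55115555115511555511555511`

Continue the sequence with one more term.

551155551155115555115555115511555511551155

This is a Fibonacci-style word recurrence s(k) = s(k−1)·s(k−2): e.g. 55·11 = 5511.
So term 8 is 55115555115511555511555511·5511555511551155.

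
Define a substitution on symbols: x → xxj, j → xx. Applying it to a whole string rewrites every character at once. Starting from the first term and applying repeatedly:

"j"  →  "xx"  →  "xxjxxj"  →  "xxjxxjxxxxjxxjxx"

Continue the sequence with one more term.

φ(xxjxxjxxxxjxxjxx) expands symbol-by-symbol to xxj xxj xx xxj xxj xx xxj xxj xxj xxj xx xxj xxj xx xxj xxj; joining the 16 pieces gives the next term.

xxjxxjxxxxjxxjxxxxjxxjxxjxxjxxxxjxxjxxxxjxxj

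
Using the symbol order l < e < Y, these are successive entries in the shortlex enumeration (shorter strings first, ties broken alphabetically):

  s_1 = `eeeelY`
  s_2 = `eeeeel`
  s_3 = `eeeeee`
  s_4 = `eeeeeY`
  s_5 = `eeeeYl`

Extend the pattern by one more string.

Find the rightmost character of eeeeYl below Y, bump it to the next letter, and reset everything to its right to l.

eeeeYe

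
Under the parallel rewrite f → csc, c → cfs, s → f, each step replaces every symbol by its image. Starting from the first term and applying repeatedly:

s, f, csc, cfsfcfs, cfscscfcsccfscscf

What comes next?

cfscscfcfsfcfscsccfsfcfscfscscfcfsfcfscsc

Applying the rule to each of the 17 symbols of cfscscfcsccfscscf gives the pieces cfs csc f cfs f cfs csc cfs f cfs cfs csc f cfs f cfs csc, which concatenate to the answer.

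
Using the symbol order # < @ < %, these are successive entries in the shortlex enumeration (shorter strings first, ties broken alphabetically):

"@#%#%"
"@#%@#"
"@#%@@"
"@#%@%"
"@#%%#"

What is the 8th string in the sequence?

Advancing 3 positions from @#%%# through @#%%# → @#%%@ → @#%%% reaches term 8.

@@###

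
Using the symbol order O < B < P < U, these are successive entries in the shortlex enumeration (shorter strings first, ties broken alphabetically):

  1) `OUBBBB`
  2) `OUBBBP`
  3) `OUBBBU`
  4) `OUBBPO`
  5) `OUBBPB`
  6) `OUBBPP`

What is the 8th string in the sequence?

Stepping forward 2 times from OUBBPP: OUBBPP → OUBBPU, then the target.

OUBBUO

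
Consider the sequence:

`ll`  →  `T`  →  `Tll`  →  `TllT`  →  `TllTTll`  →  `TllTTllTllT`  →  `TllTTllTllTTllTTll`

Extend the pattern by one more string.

TllTTllTllTTllTTllTllTTllTllT

Each term (from the third on) is the previous term followed by the one before it: term 3 = T·ll = Tll.
So term 8 is TllTTllTllTTllTTll·TllTTllTllT.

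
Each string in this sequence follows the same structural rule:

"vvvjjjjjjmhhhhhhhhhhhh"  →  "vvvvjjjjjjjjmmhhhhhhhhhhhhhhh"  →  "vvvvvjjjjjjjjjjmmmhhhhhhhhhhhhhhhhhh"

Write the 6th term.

vvvvvvvvjjjjjjjjjjjjjjjjmmmmmmhhhhhhhhhhhhhhhhhhhhhhhhhhh

Reading off run lengths: v runs 3, 4, 5; j runs 6, 8, 10; m runs 1, 2, 3; h runs 12, 15, 18 — each is linear in n, where the shown terms are n = 3, 4, 5.
For term 6, n = 8, so the run lengths are 8, 16, 6, 27.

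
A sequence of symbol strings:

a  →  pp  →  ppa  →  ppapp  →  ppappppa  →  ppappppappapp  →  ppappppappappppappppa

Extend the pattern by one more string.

ppappppappappppappppappappppappapp

This is a Fibonacci-style word recurrence s(k) = s(k−1)·s(k−2): e.g. pp·a = ppa.
Continuing: ppappppappappppappppa · ppappppappapp gives term 8.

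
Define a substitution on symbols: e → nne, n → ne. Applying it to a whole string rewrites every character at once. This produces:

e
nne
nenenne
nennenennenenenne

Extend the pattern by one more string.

nennenenennenennenenennenennenennenenenne

Applying the rule to each of the 17 symbols of nennenennenenenne gives the pieces ne nne ne ne nne ne nne ne ne nne ne nne ne nne ne ne nne, which concatenate to the answer.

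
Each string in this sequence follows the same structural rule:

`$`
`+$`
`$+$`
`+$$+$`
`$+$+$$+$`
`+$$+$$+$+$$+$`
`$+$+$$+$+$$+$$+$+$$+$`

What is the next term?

Each term (from the third on) is the two preceding terms concatenated in order: term 3 = $·+$ = $+$.
Continuing: +$$+$$+$+$$+$ · $+$+$$+$+$$+$$+$+$$+$ gives term 8.

+$$+$$+$+$$+$$+$+$$+$+$$+$$+$+$$+$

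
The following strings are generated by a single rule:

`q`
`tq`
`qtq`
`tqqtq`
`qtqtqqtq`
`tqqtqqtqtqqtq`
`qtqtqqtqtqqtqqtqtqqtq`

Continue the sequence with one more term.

Each term (from the third on) is the two preceding terms concatenated in order: term 3 = q·tq = qtq.
So term 8 is tqqtqqtqtqqtq·qtqtqqtqtqqtqqtqtqqtq.

tqqtqqtqtqqtqqtqtqqtqtqqtqqtqtqqtq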